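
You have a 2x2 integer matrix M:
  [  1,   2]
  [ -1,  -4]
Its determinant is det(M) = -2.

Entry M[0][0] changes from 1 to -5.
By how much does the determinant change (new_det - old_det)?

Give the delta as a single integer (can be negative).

Cofactor C_00 = -4
Entry delta = -5 - 1 = -6
Det delta = entry_delta * cofactor = -6 * -4 = 24

Answer: 24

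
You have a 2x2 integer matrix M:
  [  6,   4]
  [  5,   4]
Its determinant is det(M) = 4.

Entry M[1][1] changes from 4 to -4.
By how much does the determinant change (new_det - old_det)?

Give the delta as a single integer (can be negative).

Answer: -48

Derivation:
Cofactor C_11 = 6
Entry delta = -4 - 4 = -8
Det delta = entry_delta * cofactor = -8 * 6 = -48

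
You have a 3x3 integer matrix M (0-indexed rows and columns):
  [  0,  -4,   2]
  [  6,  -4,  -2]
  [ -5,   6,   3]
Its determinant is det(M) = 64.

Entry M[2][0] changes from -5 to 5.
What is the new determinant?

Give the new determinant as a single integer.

det is linear in row 2: changing M[2][0] by delta changes det by delta * cofactor(2,0).
Cofactor C_20 = (-1)^(2+0) * minor(2,0) = 16
Entry delta = 5 - -5 = 10
Det delta = 10 * 16 = 160
New det = 64 + 160 = 224

Answer: 224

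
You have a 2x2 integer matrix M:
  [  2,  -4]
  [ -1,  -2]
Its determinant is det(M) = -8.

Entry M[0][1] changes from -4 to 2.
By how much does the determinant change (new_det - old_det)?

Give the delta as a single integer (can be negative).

Cofactor C_01 = 1
Entry delta = 2 - -4 = 6
Det delta = entry_delta * cofactor = 6 * 1 = 6

Answer: 6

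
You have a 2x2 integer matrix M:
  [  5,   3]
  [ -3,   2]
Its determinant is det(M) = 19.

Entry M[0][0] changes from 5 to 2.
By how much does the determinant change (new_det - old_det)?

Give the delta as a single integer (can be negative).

Cofactor C_00 = 2
Entry delta = 2 - 5 = -3
Det delta = entry_delta * cofactor = -3 * 2 = -6

Answer: -6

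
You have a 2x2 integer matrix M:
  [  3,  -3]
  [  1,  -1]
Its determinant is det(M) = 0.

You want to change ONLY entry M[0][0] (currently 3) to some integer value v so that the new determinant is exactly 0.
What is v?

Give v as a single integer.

det is linear in entry M[0][0]: det = old_det + (v - 3) * C_00
Cofactor C_00 = -1
Want det = 0: 0 + (v - 3) * -1 = 0
  (v - 3) = 0 / -1 = 0
  v = 3 + (0) = 3

Answer: 3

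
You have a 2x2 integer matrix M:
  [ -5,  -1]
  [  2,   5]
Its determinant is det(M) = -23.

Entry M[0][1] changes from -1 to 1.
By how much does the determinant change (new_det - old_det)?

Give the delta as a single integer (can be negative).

Cofactor C_01 = -2
Entry delta = 1 - -1 = 2
Det delta = entry_delta * cofactor = 2 * -2 = -4

Answer: -4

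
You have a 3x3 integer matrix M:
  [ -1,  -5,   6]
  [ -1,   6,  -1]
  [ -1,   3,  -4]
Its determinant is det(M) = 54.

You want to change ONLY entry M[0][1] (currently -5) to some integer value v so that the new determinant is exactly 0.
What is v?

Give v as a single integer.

Answer: 13

Derivation:
det is linear in entry M[0][1]: det = old_det + (v - -5) * C_01
Cofactor C_01 = -3
Want det = 0: 54 + (v - -5) * -3 = 0
  (v - -5) = -54 / -3 = 18
  v = -5 + (18) = 13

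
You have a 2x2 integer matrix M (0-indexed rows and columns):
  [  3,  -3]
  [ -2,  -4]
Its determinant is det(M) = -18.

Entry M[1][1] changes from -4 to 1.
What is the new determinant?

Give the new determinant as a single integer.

Answer: -3

Derivation:
det is linear in row 1: changing M[1][1] by delta changes det by delta * cofactor(1,1).
Cofactor C_11 = (-1)^(1+1) * minor(1,1) = 3
Entry delta = 1 - -4 = 5
Det delta = 5 * 3 = 15
New det = -18 + 15 = -3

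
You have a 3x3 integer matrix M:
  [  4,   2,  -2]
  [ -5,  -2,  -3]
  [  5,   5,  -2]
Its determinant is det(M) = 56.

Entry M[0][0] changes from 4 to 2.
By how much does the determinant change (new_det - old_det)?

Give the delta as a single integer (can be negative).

Cofactor C_00 = 19
Entry delta = 2 - 4 = -2
Det delta = entry_delta * cofactor = -2 * 19 = -38

Answer: -38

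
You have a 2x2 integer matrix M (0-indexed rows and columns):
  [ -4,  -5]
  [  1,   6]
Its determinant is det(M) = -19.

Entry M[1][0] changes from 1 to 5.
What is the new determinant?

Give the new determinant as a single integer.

det is linear in row 1: changing M[1][0] by delta changes det by delta * cofactor(1,0).
Cofactor C_10 = (-1)^(1+0) * minor(1,0) = 5
Entry delta = 5 - 1 = 4
Det delta = 4 * 5 = 20
New det = -19 + 20 = 1

Answer: 1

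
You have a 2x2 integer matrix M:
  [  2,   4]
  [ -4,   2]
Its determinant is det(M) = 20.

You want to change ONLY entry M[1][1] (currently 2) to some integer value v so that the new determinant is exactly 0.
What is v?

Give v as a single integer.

Answer: -8

Derivation:
det is linear in entry M[1][1]: det = old_det + (v - 2) * C_11
Cofactor C_11 = 2
Want det = 0: 20 + (v - 2) * 2 = 0
  (v - 2) = -20 / 2 = -10
  v = 2 + (-10) = -8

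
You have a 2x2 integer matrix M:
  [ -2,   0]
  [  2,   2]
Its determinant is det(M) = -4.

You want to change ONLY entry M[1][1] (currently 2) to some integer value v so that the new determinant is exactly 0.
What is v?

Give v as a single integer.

det is linear in entry M[1][1]: det = old_det + (v - 2) * C_11
Cofactor C_11 = -2
Want det = 0: -4 + (v - 2) * -2 = 0
  (v - 2) = 4 / -2 = -2
  v = 2 + (-2) = 0

Answer: 0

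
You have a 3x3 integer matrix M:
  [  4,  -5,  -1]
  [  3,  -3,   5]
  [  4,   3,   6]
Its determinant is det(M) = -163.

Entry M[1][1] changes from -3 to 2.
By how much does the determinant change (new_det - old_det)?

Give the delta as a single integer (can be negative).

Cofactor C_11 = 28
Entry delta = 2 - -3 = 5
Det delta = entry_delta * cofactor = 5 * 28 = 140

Answer: 140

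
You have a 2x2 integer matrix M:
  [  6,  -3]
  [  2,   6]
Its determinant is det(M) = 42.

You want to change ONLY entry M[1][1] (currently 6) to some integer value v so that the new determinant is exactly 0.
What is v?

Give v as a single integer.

det is linear in entry M[1][1]: det = old_det + (v - 6) * C_11
Cofactor C_11 = 6
Want det = 0: 42 + (v - 6) * 6 = 0
  (v - 6) = -42 / 6 = -7
  v = 6 + (-7) = -1

Answer: -1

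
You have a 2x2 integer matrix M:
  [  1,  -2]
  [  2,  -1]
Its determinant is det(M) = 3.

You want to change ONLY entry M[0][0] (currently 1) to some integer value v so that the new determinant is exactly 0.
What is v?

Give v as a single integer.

Answer: 4

Derivation:
det is linear in entry M[0][0]: det = old_det + (v - 1) * C_00
Cofactor C_00 = -1
Want det = 0: 3 + (v - 1) * -1 = 0
  (v - 1) = -3 / -1 = 3
  v = 1 + (3) = 4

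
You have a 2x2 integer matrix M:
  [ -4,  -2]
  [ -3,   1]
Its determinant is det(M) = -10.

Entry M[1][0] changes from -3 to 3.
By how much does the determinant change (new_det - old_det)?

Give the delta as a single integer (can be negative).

Answer: 12

Derivation:
Cofactor C_10 = 2
Entry delta = 3 - -3 = 6
Det delta = entry_delta * cofactor = 6 * 2 = 12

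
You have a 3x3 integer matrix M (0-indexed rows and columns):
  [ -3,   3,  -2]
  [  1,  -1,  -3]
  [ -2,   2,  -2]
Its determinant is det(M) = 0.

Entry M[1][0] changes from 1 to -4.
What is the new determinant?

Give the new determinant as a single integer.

Answer: -10

Derivation:
det is linear in row 1: changing M[1][0] by delta changes det by delta * cofactor(1,0).
Cofactor C_10 = (-1)^(1+0) * minor(1,0) = 2
Entry delta = -4 - 1 = -5
Det delta = -5 * 2 = -10
New det = 0 + -10 = -10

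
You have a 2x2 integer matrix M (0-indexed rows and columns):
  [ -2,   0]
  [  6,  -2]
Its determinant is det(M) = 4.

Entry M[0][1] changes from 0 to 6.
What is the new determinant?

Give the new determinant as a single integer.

det is linear in row 0: changing M[0][1] by delta changes det by delta * cofactor(0,1).
Cofactor C_01 = (-1)^(0+1) * minor(0,1) = -6
Entry delta = 6 - 0 = 6
Det delta = 6 * -6 = -36
New det = 4 + -36 = -32

Answer: -32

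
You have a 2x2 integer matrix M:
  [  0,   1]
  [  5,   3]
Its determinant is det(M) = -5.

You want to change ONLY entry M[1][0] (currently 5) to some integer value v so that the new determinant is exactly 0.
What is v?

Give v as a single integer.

Answer: 0

Derivation:
det is linear in entry M[1][0]: det = old_det + (v - 5) * C_10
Cofactor C_10 = -1
Want det = 0: -5 + (v - 5) * -1 = 0
  (v - 5) = 5 / -1 = -5
  v = 5 + (-5) = 0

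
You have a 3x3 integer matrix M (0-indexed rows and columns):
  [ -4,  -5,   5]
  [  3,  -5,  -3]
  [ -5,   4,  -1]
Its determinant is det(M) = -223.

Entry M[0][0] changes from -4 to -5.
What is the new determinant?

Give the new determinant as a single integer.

det is linear in row 0: changing M[0][0] by delta changes det by delta * cofactor(0,0).
Cofactor C_00 = (-1)^(0+0) * minor(0,0) = 17
Entry delta = -5 - -4 = -1
Det delta = -1 * 17 = -17
New det = -223 + -17 = -240

Answer: -240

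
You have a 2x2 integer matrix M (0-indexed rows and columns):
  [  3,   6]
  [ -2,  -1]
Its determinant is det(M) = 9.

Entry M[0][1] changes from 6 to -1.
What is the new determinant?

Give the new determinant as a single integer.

det is linear in row 0: changing M[0][1] by delta changes det by delta * cofactor(0,1).
Cofactor C_01 = (-1)^(0+1) * minor(0,1) = 2
Entry delta = -1 - 6 = -7
Det delta = -7 * 2 = -14
New det = 9 + -14 = -5

Answer: -5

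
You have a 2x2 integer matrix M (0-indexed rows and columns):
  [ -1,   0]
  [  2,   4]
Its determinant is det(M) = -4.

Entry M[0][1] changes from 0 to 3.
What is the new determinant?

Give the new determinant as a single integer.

Answer: -10

Derivation:
det is linear in row 0: changing M[0][1] by delta changes det by delta * cofactor(0,1).
Cofactor C_01 = (-1)^(0+1) * minor(0,1) = -2
Entry delta = 3 - 0 = 3
Det delta = 3 * -2 = -6
New det = -4 + -6 = -10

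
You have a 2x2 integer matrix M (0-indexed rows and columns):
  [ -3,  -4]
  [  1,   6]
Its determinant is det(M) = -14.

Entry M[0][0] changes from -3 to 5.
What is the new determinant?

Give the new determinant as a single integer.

Answer: 34

Derivation:
det is linear in row 0: changing M[0][0] by delta changes det by delta * cofactor(0,0).
Cofactor C_00 = (-1)^(0+0) * minor(0,0) = 6
Entry delta = 5 - -3 = 8
Det delta = 8 * 6 = 48
New det = -14 + 48 = 34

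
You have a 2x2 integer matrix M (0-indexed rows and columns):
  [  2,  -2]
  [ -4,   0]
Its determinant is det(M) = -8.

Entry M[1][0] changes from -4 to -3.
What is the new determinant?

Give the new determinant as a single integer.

det is linear in row 1: changing M[1][0] by delta changes det by delta * cofactor(1,0).
Cofactor C_10 = (-1)^(1+0) * minor(1,0) = 2
Entry delta = -3 - -4 = 1
Det delta = 1 * 2 = 2
New det = -8 + 2 = -6

Answer: -6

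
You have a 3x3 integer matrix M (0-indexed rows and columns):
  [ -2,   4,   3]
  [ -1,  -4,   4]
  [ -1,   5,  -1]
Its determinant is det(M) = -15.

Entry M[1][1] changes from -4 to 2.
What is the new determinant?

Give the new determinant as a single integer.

Answer: 15

Derivation:
det is linear in row 1: changing M[1][1] by delta changes det by delta * cofactor(1,1).
Cofactor C_11 = (-1)^(1+1) * minor(1,1) = 5
Entry delta = 2 - -4 = 6
Det delta = 6 * 5 = 30
New det = -15 + 30 = 15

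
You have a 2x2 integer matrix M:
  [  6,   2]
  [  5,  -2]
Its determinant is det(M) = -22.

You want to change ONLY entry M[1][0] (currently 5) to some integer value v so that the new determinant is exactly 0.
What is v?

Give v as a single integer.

Answer: -6

Derivation:
det is linear in entry M[1][0]: det = old_det + (v - 5) * C_10
Cofactor C_10 = -2
Want det = 0: -22 + (v - 5) * -2 = 0
  (v - 5) = 22 / -2 = -11
  v = 5 + (-11) = -6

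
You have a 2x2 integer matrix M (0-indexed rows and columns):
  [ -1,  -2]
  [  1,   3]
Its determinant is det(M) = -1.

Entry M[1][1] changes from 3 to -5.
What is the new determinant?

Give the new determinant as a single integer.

det is linear in row 1: changing M[1][1] by delta changes det by delta * cofactor(1,1).
Cofactor C_11 = (-1)^(1+1) * minor(1,1) = -1
Entry delta = -5 - 3 = -8
Det delta = -8 * -1 = 8
New det = -1 + 8 = 7

Answer: 7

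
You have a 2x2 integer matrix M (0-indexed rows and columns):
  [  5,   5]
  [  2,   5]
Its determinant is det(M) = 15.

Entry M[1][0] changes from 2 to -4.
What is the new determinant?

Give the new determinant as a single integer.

det is linear in row 1: changing M[1][0] by delta changes det by delta * cofactor(1,0).
Cofactor C_10 = (-1)^(1+0) * minor(1,0) = -5
Entry delta = -4 - 2 = -6
Det delta = -6 * -5 = 30
New det = 15 + 30 = 45

Answer: 45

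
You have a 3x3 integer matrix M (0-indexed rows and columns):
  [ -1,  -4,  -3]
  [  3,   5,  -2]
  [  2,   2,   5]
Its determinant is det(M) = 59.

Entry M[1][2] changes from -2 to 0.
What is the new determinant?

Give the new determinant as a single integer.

det is linear in row 1: changing M[1][2] by delta changes det by delta * cofactor(1,2).
Cofactor C_12 = (-1)^(1+2) * minor(1,2) = -6
Entry delta = 0 - -2 = 2
Det delta = 2 * -6 = -12
New det = 59 + -12 = 47

Answer: 47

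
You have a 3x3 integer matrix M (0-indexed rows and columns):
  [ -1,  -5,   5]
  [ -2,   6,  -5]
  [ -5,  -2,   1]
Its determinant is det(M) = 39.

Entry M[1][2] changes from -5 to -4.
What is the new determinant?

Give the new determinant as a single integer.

Answer: 62

Derivation:
det is linear in row 1: changing M[1][2] by delta changes det by delta * cofactor(1,2).
Cofactor C_12 = (-1)^(1+2) * minor(1,2) = 23
Entry delta = -4 - -5 = 1
Det delta = 1 * 23 = 23
New det = 39 + 23 = 62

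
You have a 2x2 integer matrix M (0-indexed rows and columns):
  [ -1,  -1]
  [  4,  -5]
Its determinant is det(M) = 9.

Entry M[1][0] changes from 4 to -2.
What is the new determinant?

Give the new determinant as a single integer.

det is linear in row 1: changing M[1][0] by delta changes det by delta * cofactor(1,0).
Cofactor C_10 = (-1)^(1+0) * minor(1,0) = 1
Entry delta = -2 - 4 = -6
Det delta = -6 * 1 = -6
New det = 9 + -6 = 3

Answer: 3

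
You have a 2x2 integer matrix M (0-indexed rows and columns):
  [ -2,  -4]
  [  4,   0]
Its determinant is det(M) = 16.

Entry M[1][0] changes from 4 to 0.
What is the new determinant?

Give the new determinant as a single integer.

Answer: 0

Derivation:
det is linear in row 1: changing M[1][0] by delta changes det by delta * cofactor(1,0).
Cofactor C_10 = (-1)^(1+0) * minor(1,0) = 4
Entry delta = 0 - 4 = -4
Det delta = -4 * 4 = -16
New det = 16 + -16 = 0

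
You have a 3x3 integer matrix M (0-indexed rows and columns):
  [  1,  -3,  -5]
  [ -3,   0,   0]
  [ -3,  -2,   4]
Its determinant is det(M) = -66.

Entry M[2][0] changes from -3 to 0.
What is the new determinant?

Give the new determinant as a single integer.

det is linear in row 2: changing M[2][0] by delta changes det by delta * cofactor(2,0).
Cofactor C_20 = (-1)^(2+0) * minor(2,0) = 0
Entry delta = 0 - -3 = 3
Det delta = 3 * 0 = 0
New det = -66 + 0 = -66

Answer: -66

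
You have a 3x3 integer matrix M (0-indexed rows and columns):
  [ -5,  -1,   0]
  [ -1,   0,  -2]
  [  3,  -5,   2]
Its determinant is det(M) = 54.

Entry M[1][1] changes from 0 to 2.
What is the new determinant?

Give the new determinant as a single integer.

Answer: 34

Derivation:
det is linear in row 1: changing M[1][1] by delta changes det by delta * cofactor(1,1).
Cofactor C_11 = (-1)^(1+1) * minor(1,1) = -10
Entry delta = 2 - 0 = 2
Det delta = 2 * -10 = -20
New det = 54 + -20 = 34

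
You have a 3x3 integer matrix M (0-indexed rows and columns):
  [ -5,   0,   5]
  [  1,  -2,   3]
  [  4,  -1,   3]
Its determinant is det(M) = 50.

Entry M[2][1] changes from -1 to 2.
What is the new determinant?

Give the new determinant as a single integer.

Answer: 110

Derivation:
det is linear in row 2: changing M[2][1] by delta changes det by delta * cofactor(2,1).
Cofactor C_21 = (-1)^(2+1) * minor(2,1) = 20
Entry delta = 2 - -1 = 3
Det delta = 3 * 20 = 60
New det = 50 + 60 = 110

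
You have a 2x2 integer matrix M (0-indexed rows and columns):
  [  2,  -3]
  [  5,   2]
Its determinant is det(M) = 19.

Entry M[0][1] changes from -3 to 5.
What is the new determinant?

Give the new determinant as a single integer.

Answer: -21

Derivation:
det is linear in row 0: changing M[0][1] by delta changes det by delta * cofactor(0,1).
Cofactor C_01 = (-1)^(0+1) * minor(0,1) = -5
Entry delta = 5 - -3 = 8
Det delta = 8 * -5 = -40
New det = 19 + -40 = -21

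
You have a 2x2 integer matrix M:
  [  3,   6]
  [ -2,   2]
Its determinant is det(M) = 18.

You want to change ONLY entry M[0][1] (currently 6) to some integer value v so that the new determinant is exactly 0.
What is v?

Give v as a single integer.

Answer: -3

Derivation:
det is linear in entry M[0][1]: det = old_det + (v - 6) * C_01
Cofactor C_01 = 2
Want det = 0: 18 + (v - 6) * 2 = 0
  (v - 6) = -18 / 2 = -9
  v = 6 + (-9) = -3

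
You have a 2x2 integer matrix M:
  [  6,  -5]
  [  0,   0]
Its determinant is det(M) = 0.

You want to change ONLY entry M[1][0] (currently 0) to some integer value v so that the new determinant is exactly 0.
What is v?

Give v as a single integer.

Answer: 0

Derivation:
det is linear in entry M[1][0]: det = old_det + (v - 0) * C_10
Cofactor C_10 = 5
Want det = 0: 0 + (v - 0) * 5 = 0
  (v - 0) = 0 / 5 = 0
  v = 0 + (0) = 0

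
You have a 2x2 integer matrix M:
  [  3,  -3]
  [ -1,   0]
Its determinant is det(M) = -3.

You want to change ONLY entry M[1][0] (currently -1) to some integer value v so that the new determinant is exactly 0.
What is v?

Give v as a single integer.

Answer: 0

Derivation:
det is linear in entry M[1][0]: det = old_det + (v - -1) * C_10
Cofactor C_10 = 3
Want det = 0: -3 + (v - -1) * 3 = 0
  (v - -1) = 3 / 3 = 1
  v = -1 + (1) = 0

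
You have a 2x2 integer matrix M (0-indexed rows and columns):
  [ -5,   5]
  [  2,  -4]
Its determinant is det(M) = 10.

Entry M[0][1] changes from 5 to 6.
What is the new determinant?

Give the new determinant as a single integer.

det is linear in row 0: changing M[0][1] by delta changes det by delta * cofactor(0,1).
Cofactor C_01 = (-1)^(0+1) * minor(0,1) = -2
Entry delta = 6 - 5 = 1
Det delta = 1 * -2 = -2
New det = 10 + -2 = 8

Answer: 8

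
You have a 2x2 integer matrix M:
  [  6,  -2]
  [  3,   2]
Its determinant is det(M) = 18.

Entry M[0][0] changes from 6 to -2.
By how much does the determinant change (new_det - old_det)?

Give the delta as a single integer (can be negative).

Answer: -16

Derivation:
Cofactor C_00 = 2
Entry delta = -2 - 6 = -8
Det delta = entry_delta * cofactor = -8 * 2 = -16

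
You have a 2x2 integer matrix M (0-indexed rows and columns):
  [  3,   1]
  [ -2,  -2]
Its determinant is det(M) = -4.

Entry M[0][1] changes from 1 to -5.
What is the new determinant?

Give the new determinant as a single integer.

det is linear in row 0: changing M[0][1] by delta changes det by delta * cofactor(0,1).
Cofactor C_01 = (-1)^(0+1) * minor(0,1) = 2
Entry delta = -5 - 1 = -6
Det delta = -6 * 2 = -12
New det = -4 + -12 = -16

Answer: -16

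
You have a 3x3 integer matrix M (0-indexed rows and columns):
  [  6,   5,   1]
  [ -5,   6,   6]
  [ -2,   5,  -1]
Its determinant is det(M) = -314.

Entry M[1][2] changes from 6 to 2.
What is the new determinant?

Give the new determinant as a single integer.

Answer: -154

Derivation:
det is linear in row 1: changing M[1][2] by delta changes det by delta * cofactor(1,2).
Cofactor C_12 = (-1)^(1+2) * minor(1,2) = -40
Entry delta = 2 - 6 = -4
Det delta = -4 * -40 = 160
New det = -314 + 160 = -154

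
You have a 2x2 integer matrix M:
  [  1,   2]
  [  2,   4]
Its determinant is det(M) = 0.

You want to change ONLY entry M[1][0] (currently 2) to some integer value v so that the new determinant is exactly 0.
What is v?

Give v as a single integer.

Answer: 2

Derivation:
det is linear in entry M[1][0]: det = old_det + (v - 2) * C_10
Cofactor C_10 = -2
Want det = 0: 0 + (v - 2) * -2 = 0
  (v - 2) = 0 / -2 = 0
  v = 2 + (0) = 2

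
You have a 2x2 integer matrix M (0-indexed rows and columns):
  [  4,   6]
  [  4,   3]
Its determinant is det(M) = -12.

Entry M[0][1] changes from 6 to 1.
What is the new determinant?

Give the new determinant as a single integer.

det is linear in row 0: changing M[0][1] by delta changes det by delta * cofactor(0,1).
Cofactor C_01 = (-1)^(0+1) * minor(0,1) = -4
Entry delta = 1 - 6 = -5
Det delta = -5 * -4 = 20
New det = -12 + 20 = 8

Answer: 8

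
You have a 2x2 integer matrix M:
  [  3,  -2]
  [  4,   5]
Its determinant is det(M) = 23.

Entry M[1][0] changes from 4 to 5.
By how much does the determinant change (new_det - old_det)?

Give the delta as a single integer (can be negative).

Answer: 2

Derivation:
Cofactor C_10 = 2
Entry delta = 5 - 4 = 1
Det delta = entry_delta * cofactor = 1 * 2 = 2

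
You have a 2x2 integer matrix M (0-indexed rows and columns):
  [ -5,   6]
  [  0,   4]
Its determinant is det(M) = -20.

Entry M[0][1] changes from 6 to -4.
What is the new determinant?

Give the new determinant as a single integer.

det is linear in row 0: changing M[0][1] by delta changes det by delta * cofactor(0,1).
Cofactor C_01 = (-1)^(0+1) * minor(0,1) = 0
Entry delta = -4 - 6 = -10
Det delta = -10 * 0 = 0
New det = -20 + 0 = -20

Answer: -20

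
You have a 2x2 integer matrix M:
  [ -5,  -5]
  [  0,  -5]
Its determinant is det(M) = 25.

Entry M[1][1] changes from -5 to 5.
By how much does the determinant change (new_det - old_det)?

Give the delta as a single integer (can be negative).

Cofactor C_11 = -5
Entry delta = 5 - -5 = 10
Det delta = entry_delta * cofactor = 10 * -5 = -50

Answer: -50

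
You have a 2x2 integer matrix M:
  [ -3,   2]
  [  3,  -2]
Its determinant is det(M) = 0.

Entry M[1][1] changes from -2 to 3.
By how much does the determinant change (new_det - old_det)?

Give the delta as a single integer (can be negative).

Answer: -15

Derivation:
Cofactor C_11 = -3
Entry delta = 3 - -2 = 5
Det delta = entry_delta * cofactor = 5 * -3 = -15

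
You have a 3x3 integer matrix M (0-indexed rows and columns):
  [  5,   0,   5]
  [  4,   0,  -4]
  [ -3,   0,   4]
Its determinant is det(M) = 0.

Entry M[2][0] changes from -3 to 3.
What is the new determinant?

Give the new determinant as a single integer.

Answer: 0

Derivation:
det is linear in row 2: changing M[2][0] by delta changes det by delta * cofactor(2,0).
Cofactor C_20 = (-1)^(2+0) * minor(2,0) = 0
Entry delta = 3 - -3 = 6
Det delta = 6 * 0 = 0
New det = 0 + 0 = 0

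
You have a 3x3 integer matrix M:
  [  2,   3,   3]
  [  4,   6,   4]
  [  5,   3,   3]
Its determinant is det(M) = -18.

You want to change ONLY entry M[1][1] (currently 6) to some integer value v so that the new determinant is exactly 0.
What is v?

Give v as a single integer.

Answer: 4

Derivation:
det is linear in entry M[1][1]: det = old_det + (v - 6) * C_11
Cofactor C_11 = -9
Want det = 0: -18 + (v - 6) * -9 = 0
  (v - 6) = 18 / -9 = -2
  v = 6 + (-2) = 4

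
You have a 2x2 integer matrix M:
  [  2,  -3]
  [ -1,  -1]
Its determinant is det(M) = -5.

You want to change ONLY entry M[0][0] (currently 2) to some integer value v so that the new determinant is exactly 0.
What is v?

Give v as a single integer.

det is linear in entry M[0][0]: det = old_det + (v - 2) * C_00
Cofactor C_00 = -1
Want det = 0: -5 + (v - 2) * -1 = 0
  (v - 2) = 5 / -1 = -5
  v = 2 + (-5) = -3

Answer: -3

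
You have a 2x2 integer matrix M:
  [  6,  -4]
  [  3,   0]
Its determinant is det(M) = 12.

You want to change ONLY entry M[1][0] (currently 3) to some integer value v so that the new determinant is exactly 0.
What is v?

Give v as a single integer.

det is linear in entry M[1][0]: det = old_det + (v - 3) * C_10
Cofactor C_10 = 4
Want det = 0: 12 + (v - 3) * 4 = 0
  (v - 3) = -12 / 4 = -3
  v = 3 + (-3) = 0

Answer: 0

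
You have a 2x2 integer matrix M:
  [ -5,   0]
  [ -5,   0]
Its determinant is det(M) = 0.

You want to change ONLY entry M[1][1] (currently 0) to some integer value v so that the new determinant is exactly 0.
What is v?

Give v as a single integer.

det is linear in entry M[1][1]: det = old_det + (v - 0) * C_11
Cofactor C_11 = -5
Want det = 0: 0 + (v - 0) * -5 = 0
  (v - 0) = 0 / -5 = 0
  v = 0 + (0) = 0

Answer: 0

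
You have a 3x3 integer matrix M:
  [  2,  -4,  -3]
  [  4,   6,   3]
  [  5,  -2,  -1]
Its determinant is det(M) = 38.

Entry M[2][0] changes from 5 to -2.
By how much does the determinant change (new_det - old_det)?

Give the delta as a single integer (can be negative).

Answer: -42

Derivation:
Cofactor C_20 = 6
Entry delta = -2 - 5 = -7
Det delta = entry_delta * cofactor = -7 * 6 = -42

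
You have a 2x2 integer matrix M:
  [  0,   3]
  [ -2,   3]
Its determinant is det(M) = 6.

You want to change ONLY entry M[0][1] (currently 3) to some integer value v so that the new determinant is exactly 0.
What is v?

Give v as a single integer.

det is linear in entry M[0][1]: det = old_det + (v - 3) * C_01
Cofactor C_01 = 2
Want det = 0: 6 + (v - 3) * 2 = 0
  (v - 3) = -6 / 2 = -3
  v = 3 + (-3) = 0

Answer: 0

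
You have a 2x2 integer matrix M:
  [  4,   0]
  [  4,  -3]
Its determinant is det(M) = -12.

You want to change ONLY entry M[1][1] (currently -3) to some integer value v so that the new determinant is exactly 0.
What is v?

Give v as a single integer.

Answer: 0

Derivation:
det is linear in entry M[1][1]: det = old_det + (v - -3) * C_11
Cofactor C_11 = 4
Want det = 0: -12 + (v - -3) * 4 = 0
  (v - -3) = 12 / 4 = 3
  v = -3 + (3) = 0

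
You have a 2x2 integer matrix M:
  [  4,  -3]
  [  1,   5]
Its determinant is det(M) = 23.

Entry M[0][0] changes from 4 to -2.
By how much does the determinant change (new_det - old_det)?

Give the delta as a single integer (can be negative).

Answer: -30

Derivation:
Cofactor C_00 = 5
Entry delta = -2 - 4 = -6
Det delta = entry_delta * cofactor = -6 * 5 = -30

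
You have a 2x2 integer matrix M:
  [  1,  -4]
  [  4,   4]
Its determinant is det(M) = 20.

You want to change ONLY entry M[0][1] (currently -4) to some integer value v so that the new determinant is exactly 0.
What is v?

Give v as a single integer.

Answer: 1

Derivation:
det is linear in entry M[0][1]: det = old_det + (v - -4) * C_01
Cofactor C_01 = -4
Want det = 0: 20 + (v - -4) * -4 = 0
  (v - -4) = -20 / -4 = 5
  v = -4 + (5) = 1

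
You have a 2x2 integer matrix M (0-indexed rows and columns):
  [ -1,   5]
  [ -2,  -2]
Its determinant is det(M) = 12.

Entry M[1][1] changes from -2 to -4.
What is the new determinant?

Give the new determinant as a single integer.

det is linear in row 1: changing M[1][1] by delta changes det by delta * cofactor(1,1).
Cofactor C_11 = (-1)^(1+1) * minor(1,1) = -1
Entry delta = -4 - -2 = -2
Det delta = -2 * -1 = 2
New det = 12 + 2 = 14

Answer: 14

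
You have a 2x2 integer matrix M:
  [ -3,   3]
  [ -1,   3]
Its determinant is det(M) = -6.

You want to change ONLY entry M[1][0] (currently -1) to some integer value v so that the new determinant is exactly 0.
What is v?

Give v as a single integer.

det is linear in entry M[1][0]: det = old_det + (v - -1) * C_10
Cofactor C_10 = -3
Want det = 0: -6 + (v - -1) * -3 = 0
  (v - -1) = 6 / -3 = -2
  v = -1 + (-2) = -3

Answer: -3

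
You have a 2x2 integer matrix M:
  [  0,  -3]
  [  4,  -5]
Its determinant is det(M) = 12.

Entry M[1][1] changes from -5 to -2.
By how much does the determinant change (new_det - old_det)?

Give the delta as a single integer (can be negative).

Cofactor C_11 = 0
Entry delta = -2 - -5 = 3
Det delta = entry_delta * cofactor = 3 * 0 = 0

Answer: 0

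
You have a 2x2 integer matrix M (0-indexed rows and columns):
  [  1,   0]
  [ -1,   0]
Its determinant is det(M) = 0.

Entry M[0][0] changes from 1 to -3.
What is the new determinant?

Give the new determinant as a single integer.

Answer: 0

Derivation:
det is linear in row 0: changing M[0][0] by delta changes det by delta * cofactor(0,0).
Cofactor C_00 = (-1)^(0+0) * minor(0,0) = 0
Entry delta = -3 - 1 = -4
Det delta = -4 * 0 = 0
New det = 0 + 0 = 0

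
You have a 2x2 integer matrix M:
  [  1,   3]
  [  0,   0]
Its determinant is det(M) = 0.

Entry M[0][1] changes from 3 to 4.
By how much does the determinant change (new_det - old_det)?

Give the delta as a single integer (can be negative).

Answer: 0

Derivation:
Cofactor C_01 = 0
Entry delta = 4 - 3 = 1
Det delta = entry_delta * cofactor = 1 * 0 = 0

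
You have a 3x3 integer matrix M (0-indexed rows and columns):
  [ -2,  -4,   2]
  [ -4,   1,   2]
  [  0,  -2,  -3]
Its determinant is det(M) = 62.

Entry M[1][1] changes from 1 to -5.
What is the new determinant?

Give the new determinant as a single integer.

Answer: 26

Derivation:
det is linear in row 1: changing M[1][1] by delta changes det by delta * cofactor(1,1).
Cofactor C_11 = (-1)^(1+1) * minor(1,1) = 6
Entry delta = -5 - 1 = -6
Det delta = -6 * 6 = -36
New det = 62 + -36 = 26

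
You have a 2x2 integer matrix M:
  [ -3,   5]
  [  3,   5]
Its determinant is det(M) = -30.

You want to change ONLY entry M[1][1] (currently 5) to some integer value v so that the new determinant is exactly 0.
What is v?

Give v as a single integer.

det is linear in entry M[1][1]: det = old_det + (v - 5) * C_11
Cofactor C_11 = -3
Want det = 0: -30 + (v - 5) * -3 = 0
  (v - 5) = 30 / -3 = -10
  v = 5 + (-10) = -5

Answer: -5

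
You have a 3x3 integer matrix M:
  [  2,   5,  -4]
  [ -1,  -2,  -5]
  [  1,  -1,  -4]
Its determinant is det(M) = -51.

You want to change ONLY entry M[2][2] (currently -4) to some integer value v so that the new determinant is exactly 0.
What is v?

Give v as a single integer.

Answer: 47

Derivation:
det is linear in entry M[2][2]: det = old_det + (v - -4) * C_22
Cofactor C_22 = 1
Want det = 0: -51 + (v - -4) * 1 = 0
  (v - -4) = 51 / 1 = 51
  v = -4 + (51) = 47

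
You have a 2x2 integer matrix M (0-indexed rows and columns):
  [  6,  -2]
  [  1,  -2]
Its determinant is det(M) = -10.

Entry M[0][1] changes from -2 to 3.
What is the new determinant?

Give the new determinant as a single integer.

Answer: -15

Derivation:
det is linear in row 0: changing M[0][1] by delta changes det by delta * cofactor(0,1).
Cofactor C_01 = (-1)^(0+1) * minor(0,1) = -1
Entry delta = 3 - -2 = 5
Det delta = 5 * -1 = -5
New det = -10 + -5 = -15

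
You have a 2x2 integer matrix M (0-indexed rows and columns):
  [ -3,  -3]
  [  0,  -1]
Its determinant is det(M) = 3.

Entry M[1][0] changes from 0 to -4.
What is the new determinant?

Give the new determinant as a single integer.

det is linear in row 1: changing M[1][0] by delta changes det by delta * cofactor(1,0).
Cofactor C_10 = (-1)^(1+0) * minor(1,0) = 3
Entry delta = -4 - 0 = -4
Det delta = -4 * 3 = -12
New det = 3 + -12 = -9

Answer: -9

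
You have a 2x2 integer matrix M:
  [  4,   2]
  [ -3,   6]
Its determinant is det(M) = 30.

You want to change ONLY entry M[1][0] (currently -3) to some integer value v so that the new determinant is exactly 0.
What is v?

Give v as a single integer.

Answer: 12

Derivation:
det is linear in entry M[1][0]: det = old_det + (v - -3) * C_10
Cofactor C_10 = -2
Want det = 0: 30 + (v - -3) * -2 = 0
  (v - -3) = -30 / -2 = 15
  v = -3 + (15) = 12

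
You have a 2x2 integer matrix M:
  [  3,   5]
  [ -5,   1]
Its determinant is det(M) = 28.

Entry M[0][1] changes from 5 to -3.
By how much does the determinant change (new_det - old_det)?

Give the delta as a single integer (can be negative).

Cofactor C_01 = 5
Entry delta = -3 - 5 = -8
Det delta = entry_delta * cofactor = -8 * 5 = -40

Answer: -40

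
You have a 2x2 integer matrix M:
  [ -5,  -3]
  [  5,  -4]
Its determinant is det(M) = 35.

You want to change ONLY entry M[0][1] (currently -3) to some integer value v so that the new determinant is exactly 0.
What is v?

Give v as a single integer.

det is linear in entry M[0][1]: det = old_det + (v - -3) * C_01
Cofactor C_01 = -5
Want det = 0: 35 + (v - -3) * -5 = 0
  (v - -3) = -35 / -5 = 7
  v = -3 + (7) = 4

Answer: 4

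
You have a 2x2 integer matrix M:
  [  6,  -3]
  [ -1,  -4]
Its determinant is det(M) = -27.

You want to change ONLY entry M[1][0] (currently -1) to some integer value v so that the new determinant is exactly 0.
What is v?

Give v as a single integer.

det is linear in entry M[1][0]: det = old_det + (v - -1) * C_10
Cofactor C_10 = 3
Want det = 0: -27 + (v - -1) * 3 = 0
  (v - -1) = 27 / 3 = 9
  v = -1 + (9) = 8

Answer: 8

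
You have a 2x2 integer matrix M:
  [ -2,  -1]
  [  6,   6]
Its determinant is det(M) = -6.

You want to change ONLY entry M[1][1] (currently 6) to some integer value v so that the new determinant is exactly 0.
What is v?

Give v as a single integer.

det is linear in entry M[1][1]: det = old_det + (v - 6) * C_11
Cofactor C_11 = -2
Want det = 0: -6 + (v - 6) * -2 = 0
  (v - 6) = 6 / -2 = -3
  v = 6 + (-3) = 3

Answer: 3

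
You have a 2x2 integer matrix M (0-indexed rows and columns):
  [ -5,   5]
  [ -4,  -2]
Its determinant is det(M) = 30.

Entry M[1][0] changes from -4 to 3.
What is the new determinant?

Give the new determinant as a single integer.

det is linear in row 1: changing M[1][0] by delta changes det by delta * cofactor(1,0).
Cofactor C_10 = (-1)^(1+0) * minor(1,0) = -5
Entry delta = 3 - -4 = 7
Det delta = 7 * -5 = -35
New det = 30 + -35 = -5

Answer: -5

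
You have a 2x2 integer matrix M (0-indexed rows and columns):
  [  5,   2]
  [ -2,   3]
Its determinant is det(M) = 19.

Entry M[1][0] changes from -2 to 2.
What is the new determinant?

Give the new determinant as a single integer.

Answer: 11

Derivation:
det is linear in row 1: changing M[1][0] by delta changes det by delta * cofactor(1,0).
Cofactor C_10 = (-1)^(1+0) * minor(1,0) = -2
Entry delta = 2 - -2 = 4
Det delta = 4 * -2 = -8
New det = 19 + -8 = 11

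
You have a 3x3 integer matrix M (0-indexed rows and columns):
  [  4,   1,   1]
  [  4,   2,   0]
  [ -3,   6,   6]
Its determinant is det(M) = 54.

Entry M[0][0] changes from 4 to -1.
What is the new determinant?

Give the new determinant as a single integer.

Answer: -6

Derivation:
det is linear in row 0: changing M[0][0] by delta changes det by delta * cofactor(0,0).
Cofactor C_00 = (-1)^(0+0) * minor(0,0) = 12
Entry delta = -1 - 4 = -5
Det delta = -5 * 12 = -60
New det = 54 + -60 = -6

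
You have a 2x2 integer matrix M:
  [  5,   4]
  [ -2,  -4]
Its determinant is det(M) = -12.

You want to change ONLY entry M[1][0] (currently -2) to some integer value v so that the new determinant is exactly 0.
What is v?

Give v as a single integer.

det is linear in entry M[1][0]: det = old_det + (v - -2) * C_10
Cofactor C_10 = -4
Want det = 0: -12 + (v - -2) * -4 = 0
  (v - -2) = 12 / -4 = -3
  v = -2 + (-3) = -5

Answer: -5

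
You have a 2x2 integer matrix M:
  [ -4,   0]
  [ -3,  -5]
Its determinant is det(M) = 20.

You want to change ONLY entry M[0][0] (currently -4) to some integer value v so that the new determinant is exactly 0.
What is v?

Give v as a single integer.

Answer: 0

Derivation:
det is linear in entry M[0][0]: det = old_det + (v - -4) * C_00
Cofactor C_00 = -5
Want det = 0: 20 + (v - -4) * -5 = 0
  (v - -4) = -20 / -5 = 4
  v = -4 + (4) = 0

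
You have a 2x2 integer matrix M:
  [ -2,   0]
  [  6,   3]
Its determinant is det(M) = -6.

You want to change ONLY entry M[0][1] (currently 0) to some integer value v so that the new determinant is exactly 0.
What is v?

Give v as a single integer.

det is linear in entry M[0][1]: det = old_det + (v - 0) * C_01
Cofactor C_01 = -6
Want det = 0: -6 + (v - 0) * -6 = 0
  (v - 0) = 6 / -6 = -1
  v = 0 + (-1) = -1

Answer: -1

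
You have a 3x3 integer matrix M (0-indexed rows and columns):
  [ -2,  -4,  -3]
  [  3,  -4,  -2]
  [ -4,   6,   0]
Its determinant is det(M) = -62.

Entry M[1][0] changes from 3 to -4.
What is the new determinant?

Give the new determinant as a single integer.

Answer: 64

Derivation:
det is linear in row 1: changing M[1][0] by delta changes det by delta * cofactor(1,0).
Cofactor C_10 = (-1)^(1+0) * minor(1,0) = -18
Entry delta = -4 - 3 = -7
Det delta = -7 * -18 = 126
New det = -62 + 126 = 64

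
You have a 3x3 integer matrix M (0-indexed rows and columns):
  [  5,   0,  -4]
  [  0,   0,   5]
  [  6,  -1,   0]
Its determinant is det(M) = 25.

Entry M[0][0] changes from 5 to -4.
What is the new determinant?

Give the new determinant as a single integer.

det is linear in row 0: changing M[0][0] by delta changes det by delta * cofactor(0,0).
Cofactor C_00 = (-1)^(0+0) * minor(0,0) = 5
Entry delta = -4 - 5 = -9
Det delta = -9 * 5 = -45
New det = 25 + -45 = -20

Answer: -20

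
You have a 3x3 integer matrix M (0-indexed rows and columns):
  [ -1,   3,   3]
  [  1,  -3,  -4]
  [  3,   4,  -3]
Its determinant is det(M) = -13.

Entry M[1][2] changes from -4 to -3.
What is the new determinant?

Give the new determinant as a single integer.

Answer: 0

Derivation:
det is linear in row 1: changing M[1][2] by delta changes det by delta * cofactor(1,2).
Cofactor C_12 = (-1)^(1+2) * minor(1,2) = 13
Entry delta = -3 - -4 = 1
Det delta = 1 * 13 = 13
New det = -13 + 13 = 0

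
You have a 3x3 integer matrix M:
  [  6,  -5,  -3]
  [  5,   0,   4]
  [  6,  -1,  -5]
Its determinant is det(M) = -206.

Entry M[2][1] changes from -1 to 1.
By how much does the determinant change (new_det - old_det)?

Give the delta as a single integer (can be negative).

Cofactor C_21 = -39
Entry delta = 1 - -1 = 2
Det delta = entry_delta * cofactor = 2 * -39 = -78

Answer: -78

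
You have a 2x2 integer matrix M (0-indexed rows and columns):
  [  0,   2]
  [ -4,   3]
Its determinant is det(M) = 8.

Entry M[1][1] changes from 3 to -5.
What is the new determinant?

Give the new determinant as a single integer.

det is linear in row 1: changing M[1][1] by delta changes det by delta * cofactor(1,1).
Cofactor C_11 = (-1)^(1+1) * minor(1,1) = 0
Entry delta = -5 - 3 = -8
Det delta = -8 * 0 = 0
New det = 8 + 0 = 8

Answer: 8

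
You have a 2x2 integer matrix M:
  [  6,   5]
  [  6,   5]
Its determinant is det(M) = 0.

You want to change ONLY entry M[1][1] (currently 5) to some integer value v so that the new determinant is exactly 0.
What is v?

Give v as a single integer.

det is linear in entry M[1][1]: det = old_det + (v - 5) * C_11
Cofactor C_11 = 6
Want det = 0: 0 + (v - 5) * 6 = 0
  (v - 5) = 0 / 6 = 0
  v = 5 + (0) = 5

Answer: 5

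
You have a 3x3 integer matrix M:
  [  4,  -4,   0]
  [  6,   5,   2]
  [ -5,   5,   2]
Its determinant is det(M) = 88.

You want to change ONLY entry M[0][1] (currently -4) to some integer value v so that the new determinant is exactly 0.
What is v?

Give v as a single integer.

det is linear in entry M[0][1]: det = old_det + (v - -4) * C_01
Cofactor C_01 = -22
Want det = 0: 88 + (v - -4) * -22 = 0
  (v - -4) = -88 / -22 = 4
  v = -4 + (4) = 0

Answer: 0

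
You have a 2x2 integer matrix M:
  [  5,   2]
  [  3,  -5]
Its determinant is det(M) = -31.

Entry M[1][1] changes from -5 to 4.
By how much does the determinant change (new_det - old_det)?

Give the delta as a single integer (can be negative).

Answer: 45

Derivation:
Cofactor C_11 = 5
Entry delta = 4 - -5 = 9
Det delta = entry_delta * cofactor = 9 * 5 = 45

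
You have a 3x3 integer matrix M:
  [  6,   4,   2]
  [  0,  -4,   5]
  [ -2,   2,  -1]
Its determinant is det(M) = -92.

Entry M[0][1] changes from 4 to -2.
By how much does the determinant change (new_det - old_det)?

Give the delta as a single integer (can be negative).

Answer: 60

Derivation:
Cofactor C_01 = -10
Entry delta = -2 - 4 = -6
Det delta = entry_delta * cofactor = -6 * -10 = 60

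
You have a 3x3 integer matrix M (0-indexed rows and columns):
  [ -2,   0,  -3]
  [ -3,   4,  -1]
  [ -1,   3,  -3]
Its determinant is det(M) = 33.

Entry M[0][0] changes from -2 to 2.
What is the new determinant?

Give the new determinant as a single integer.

Answer: -3

Derivation:
det is linear in row 0: changing M[0][0] by delta changes det by delta * cofactor(0,0).
Cofactor C_00 = (-1)^(0+0) * minor(0,0) = -9
Entry delta = 2 - -2 = 4
Det delta = 4 * -9 = -36
New det = 33 + -36 = -3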